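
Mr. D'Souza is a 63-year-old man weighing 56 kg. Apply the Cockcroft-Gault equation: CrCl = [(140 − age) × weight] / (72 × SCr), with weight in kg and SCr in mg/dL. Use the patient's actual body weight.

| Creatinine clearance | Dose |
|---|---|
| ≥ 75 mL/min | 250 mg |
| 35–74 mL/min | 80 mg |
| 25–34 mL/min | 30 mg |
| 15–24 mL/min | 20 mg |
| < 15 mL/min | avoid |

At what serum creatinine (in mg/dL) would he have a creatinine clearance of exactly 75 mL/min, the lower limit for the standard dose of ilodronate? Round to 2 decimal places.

Standard dose requires CrCl ≥ 75 mL/min.
Set (140 − 63) × 56 / (72 × SCr) = 75
SCr = (140 − 63) × 56 / (72 × 75) = 0.799 mg/dL

0.80 mg/dL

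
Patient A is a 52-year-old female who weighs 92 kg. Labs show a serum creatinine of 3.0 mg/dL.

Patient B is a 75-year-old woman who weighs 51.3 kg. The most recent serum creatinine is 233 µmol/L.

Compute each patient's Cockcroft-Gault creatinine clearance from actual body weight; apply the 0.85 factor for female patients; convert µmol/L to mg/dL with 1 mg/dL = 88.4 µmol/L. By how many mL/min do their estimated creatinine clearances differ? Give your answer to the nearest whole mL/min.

Patient A: CrCl = (140 − 52) × 92 / (72 × 3) × 0.85 = 8096.0 / 216.00 × 0.85 ≈ 31.9 mL/min
Patient B: SCr = 233 / 88.4 = 2.636 mg/dL
Patient B: CrCl = (140 − 75) × 51.3 / (72 × 2.636) × 0.85 = 3334.5 / 189.79 × 0.85 ≈ 14.9 mL/min
|31.9 − 14.9| = 17.0 mL/min

17 mL/min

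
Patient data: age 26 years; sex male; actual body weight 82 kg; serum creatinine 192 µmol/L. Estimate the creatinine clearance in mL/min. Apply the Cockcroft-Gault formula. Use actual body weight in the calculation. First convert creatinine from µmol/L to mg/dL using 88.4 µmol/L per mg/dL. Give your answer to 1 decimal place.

59.8 mL/min

SCr = 192 / 88.4 = 2.172 mg/dL
CrCl = (140 − 26) × 82 / (72 × 2.172) = 9348.0 / 156.38 ≈ 59.8 mL/min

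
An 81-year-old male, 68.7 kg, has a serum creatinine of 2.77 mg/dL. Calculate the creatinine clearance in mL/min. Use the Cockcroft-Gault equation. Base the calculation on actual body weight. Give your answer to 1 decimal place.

20.3 mL/min

CrCl = (140 − 81) × 68.7 / (72 × 2.77) = 4053.3 / 199.44 ≈ 20.3 mL/min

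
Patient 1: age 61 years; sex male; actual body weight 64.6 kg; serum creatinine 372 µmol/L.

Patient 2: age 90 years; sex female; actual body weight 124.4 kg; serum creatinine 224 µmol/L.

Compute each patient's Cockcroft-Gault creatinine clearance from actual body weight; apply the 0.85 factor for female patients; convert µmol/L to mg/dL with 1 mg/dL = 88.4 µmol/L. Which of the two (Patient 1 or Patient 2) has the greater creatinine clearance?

Patient 2

Patient 1: SCr = 372 / 88.4 = 4.208 mg/dL
Patient 1: CrCl = (140 − 61) × 64.6 / (72 × 4.208) = 5103.4 / 302.98 ≈ 16.8 mL/min
Patient 2: SCr = 224 / 88.4 = 2.534 mg/dL
Patient 2: CrCl = (140 − 90) × 124.4 / (72 × 2.534) × 0.85 = 6220.0 / 182.45 × 0.85 ≈ 29.0 mL/min
16.8 vs 29.0 mL/min → Patient 2 is higher.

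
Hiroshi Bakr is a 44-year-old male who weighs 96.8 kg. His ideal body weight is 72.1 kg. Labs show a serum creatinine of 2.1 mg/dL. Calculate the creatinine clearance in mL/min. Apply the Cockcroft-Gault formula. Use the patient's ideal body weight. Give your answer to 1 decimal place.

45.8 mL/min

CrCl = (140 − 44) × 72.1 / (72 × 2.1) = 6921.6 / 151.20 ≈ 45.8 mL/min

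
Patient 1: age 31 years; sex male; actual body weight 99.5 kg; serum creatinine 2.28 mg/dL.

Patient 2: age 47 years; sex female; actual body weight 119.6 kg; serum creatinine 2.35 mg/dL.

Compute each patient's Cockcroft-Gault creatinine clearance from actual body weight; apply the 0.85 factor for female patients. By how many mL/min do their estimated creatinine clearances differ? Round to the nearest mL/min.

Patient 1: CrCl = (140 − 31) × 99.5 / (72 × 2.28) = 10845.5 / 164.16 ≈ 66.1 mL/min
Patient 2: CrCl = (140 − 47) × 119.6 / (72 × 2.35) × 0.85 = 11122.8 / 169.20 × 0.85 ≈ 55.9 mL/min
|66.1 − 55.9| = 10.2 mL/min

10 mL/min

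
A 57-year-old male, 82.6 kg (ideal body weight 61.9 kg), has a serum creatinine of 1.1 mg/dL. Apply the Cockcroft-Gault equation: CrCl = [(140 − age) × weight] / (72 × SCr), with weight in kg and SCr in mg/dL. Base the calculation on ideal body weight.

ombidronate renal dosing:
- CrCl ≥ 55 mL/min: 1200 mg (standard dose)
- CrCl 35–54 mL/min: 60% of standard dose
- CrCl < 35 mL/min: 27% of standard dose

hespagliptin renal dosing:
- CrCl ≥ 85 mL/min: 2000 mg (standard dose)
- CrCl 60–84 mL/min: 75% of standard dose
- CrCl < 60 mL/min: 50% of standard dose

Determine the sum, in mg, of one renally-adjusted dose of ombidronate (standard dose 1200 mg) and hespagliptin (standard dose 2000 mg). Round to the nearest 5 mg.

CrCl = (140 − 57) × 61.9 / (72 × 1.1) = 5137.7 / 79.20 ≈ 64.9 mL/min
CrCl ≈ 65 mL/min.
ombidronate: ≥ 55 mL/min → 100% of 1200 mg = 1200 mg.
hespagliptin: 60–84 mL/min → 75% of 2000 mg = 1500 mg.
Total = 1200 + 1500 = 2700 mg.

2700 mg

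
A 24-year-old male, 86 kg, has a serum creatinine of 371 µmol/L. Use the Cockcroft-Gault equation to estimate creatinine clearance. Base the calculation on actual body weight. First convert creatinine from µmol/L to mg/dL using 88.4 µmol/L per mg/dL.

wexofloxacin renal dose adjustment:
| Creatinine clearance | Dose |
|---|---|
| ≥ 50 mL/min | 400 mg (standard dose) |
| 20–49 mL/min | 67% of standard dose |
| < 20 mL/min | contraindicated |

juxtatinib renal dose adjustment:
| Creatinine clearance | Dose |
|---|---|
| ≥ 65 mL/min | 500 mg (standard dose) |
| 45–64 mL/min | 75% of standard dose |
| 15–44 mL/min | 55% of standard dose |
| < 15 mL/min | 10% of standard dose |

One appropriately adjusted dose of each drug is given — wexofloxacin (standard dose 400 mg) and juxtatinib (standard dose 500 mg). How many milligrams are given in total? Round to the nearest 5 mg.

SCr = 371 / 88.4 = 4.197 mg/dL
CrCl = (140 − 24) × 86 / (72 × 4.197) = 9976.0 / 302.18 ≈ 33.0 mL/min
CrCl ≈ 33 mL/min.
wexofloxacin: 20–49 mL/min → 67% of 400 mg = 268 mg.
juxtatinib: 15–44 mL/min → 55% of 500 mg = 275 mg.
Total = 268 + 275 = 543 mg.

545 mg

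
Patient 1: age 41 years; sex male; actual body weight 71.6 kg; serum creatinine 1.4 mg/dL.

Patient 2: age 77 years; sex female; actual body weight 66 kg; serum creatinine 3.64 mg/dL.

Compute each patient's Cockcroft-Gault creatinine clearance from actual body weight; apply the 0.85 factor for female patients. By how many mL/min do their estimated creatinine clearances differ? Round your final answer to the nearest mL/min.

Patient 1: CrCl = (140 − 41) × 71.6 / (72 × 1.4) = 7088.4 / 100.80 ≈ 70.3 mL/min
Patient 2: CrCl = (140 − 77) × 66 / (72 × 3.64) × 0.85 = 4158.0 / 262.08 × 0.85 ≈ 13.5 mL/min
|70.3 − 13.5| = 56.8 mL/min

57 mL/min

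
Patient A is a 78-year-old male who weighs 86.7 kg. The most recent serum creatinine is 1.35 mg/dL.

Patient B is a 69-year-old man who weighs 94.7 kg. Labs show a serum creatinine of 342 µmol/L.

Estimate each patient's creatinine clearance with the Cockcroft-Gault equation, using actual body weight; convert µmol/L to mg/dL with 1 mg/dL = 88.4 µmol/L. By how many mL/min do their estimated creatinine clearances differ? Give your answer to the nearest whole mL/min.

31 mL/min

Patient A: CrCl = (140 − 78) × 86.7 / (72 × 1.35) = 5375.4 / 97.20 ≈ 55.3 mL/min
Patient B: SCr = 342 / 88.4 = 3.869 mg/dL
Patient B: CrCl = (140 − 69) × 94.7 / (72 × 3.869) = 6723.7 / 278.57 ≈ 24.1 mL/min
|55.3 − 24.1| = 31.2 mL/min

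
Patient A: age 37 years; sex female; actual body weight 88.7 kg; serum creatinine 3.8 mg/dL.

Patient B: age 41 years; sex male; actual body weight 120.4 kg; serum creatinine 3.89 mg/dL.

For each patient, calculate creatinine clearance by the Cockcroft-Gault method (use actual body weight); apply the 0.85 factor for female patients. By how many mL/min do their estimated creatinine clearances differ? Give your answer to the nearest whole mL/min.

14 mL/min

Patient A: CrCl = (140 − 37) × 88.7 / (72 × 3.8) × 0.85 = 9136.1 / 273.60 × 0.85 ≈ 28.4 mL/min
Patient B: CrCl = (140 − 41) × 120.4 / (72 × 3.89) = 11919.6 / 280.08 ≈ 42.6 mL/min
|28.4 − 42.6| = 14.2 mL/min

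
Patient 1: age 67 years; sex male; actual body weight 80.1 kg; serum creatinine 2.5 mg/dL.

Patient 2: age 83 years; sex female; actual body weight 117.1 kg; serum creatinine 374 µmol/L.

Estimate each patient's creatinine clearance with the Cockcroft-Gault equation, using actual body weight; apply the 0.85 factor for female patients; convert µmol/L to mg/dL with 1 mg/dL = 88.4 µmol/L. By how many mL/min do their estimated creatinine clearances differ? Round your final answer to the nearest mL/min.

Patient 1: CrCl = (140 − 67) × 80.1 / (72 × 2.5) = 5847.3 / 180.00 ≈ 32.5 mL/min
Patient 2: SCr = 374 / 88.4 = 4.231 mg/dL
Patient 2: CrCl = (140 − 83) × 117.1 / (72 × 4.231) × 0.85 = 6674.7 / 304.63 × 0.85 ≈ 18.6 mL/min
|32.5 − 18.6| = 13.9 mL/min

14 mL/min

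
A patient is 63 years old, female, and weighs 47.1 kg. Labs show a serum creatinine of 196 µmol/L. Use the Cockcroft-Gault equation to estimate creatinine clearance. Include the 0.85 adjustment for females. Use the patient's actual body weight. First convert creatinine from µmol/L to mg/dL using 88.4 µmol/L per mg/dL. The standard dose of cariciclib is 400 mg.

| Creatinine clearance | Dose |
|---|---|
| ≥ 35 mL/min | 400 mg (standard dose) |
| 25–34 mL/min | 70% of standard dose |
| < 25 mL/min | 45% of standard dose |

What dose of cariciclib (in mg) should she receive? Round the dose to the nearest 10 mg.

SCr = 196 / 88.4 = 2.217 mg/dL
CrCl = (140 − 63) × 47.1 / (72 × 2.217) × 0.85 = 3626.7 / 159.62 × 0.85 ≈ 19.3 mL/min
CrCl ≈ 19 mL/min → bracket < 25 mL/min.
45% of 400 mg = 180 mg

180 mg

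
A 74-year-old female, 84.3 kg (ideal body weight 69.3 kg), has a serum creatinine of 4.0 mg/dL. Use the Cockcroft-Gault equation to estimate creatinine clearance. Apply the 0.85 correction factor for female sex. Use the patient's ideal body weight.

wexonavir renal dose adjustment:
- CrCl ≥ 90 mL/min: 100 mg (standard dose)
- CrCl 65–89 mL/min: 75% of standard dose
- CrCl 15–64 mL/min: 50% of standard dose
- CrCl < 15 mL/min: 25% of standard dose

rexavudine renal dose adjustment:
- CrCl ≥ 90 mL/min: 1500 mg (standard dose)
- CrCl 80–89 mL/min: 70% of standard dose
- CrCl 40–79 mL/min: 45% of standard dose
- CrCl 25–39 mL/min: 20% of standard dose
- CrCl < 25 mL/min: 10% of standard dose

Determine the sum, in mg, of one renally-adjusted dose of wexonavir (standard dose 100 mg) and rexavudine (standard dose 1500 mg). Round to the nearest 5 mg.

CrCl = (140 − 74) × 69.3 / (72 × 4) × 0.85 = 4573.8 / 288.00 × 0.85 ≈ 13.5 mL/min
CrCl ≈ 13 mL/min.
wexonavir: < 15 mL/min → 25% of 100 mg = 25 mg.
rexavudine: < 25 mL/min → 10% of 1500 mg = 150 mg.
Total = 25 + 150 = 175 mg.

175 mg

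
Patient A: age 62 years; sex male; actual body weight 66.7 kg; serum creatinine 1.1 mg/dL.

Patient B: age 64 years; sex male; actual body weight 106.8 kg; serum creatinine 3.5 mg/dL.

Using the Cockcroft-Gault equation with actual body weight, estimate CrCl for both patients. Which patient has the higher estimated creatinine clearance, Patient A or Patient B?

Patient A

Patient A: CrCl = (140 − 62) × 66.7 / (72 × 1.1) = 5202.6 / 79.20 ≈ 65.7 mL/min
Patient B: CrCl = (140 − 64) × 106.8 / (72 × 3.5) = 8116.8 / 252.00 ≈ 32.2 mL/min
65.7 vs 32.2 mL/min → Patient A is higher.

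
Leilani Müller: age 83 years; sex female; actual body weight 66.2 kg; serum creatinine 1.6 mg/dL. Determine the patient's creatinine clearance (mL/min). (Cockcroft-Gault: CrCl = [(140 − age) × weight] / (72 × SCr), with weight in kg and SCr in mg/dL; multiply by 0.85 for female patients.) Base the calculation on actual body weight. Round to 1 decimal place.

27.8 mL/min

CrCl = (140 − 83) × 66.2 / (72 × 1.6) × 0.85 = 3773.4 / 115.20 × 0.85 ≈ 27.8 mL/min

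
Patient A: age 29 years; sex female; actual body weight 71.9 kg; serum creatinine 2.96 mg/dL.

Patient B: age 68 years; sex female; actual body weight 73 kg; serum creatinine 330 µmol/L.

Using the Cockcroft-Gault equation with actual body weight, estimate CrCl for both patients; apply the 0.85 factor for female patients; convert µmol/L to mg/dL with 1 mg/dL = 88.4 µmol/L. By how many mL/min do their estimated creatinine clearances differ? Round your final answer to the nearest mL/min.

Patient A: CrCl = (140 − 29) × 71.9 / (72 × 2.96) × 0.85 = 7980.9 / 213.12 × 0.85 ≈ 31.8 mL/min
Patient B: SCr = 330 / 88.4 = 3.733 mg/dL
Patient B: CrCl = (140 − 68) × 73 / (72 × 3.733) × 0.85 = 5256.0 / 268.78 × 0.85 ≈ 16.6 mL/min
|31.8 − 16.6| = 15.2 mL/min

15 mL/min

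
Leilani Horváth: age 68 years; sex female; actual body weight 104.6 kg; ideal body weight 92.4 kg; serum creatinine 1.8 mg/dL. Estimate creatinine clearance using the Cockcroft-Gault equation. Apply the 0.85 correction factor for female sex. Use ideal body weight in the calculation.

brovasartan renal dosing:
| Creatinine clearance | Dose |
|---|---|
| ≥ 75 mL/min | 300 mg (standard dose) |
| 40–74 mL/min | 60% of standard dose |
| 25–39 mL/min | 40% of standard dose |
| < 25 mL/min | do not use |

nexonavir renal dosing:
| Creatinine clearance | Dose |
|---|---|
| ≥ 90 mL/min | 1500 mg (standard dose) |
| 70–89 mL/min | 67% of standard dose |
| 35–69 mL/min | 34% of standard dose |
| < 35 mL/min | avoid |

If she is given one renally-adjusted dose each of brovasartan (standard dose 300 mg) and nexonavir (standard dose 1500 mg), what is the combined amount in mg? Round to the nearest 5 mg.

CrCl = (140 − 68) × 92.4 / (72 × 1.8) × 0.85 = 6652.8 / 129.60 × 0.85 ≈ 43.6 mL/min
CrCl ≈ 44 mL/min.
brovasartan: 40–74 mL/min → 60% of 300 mg = 180 mg.
nexonavir: 35–69 mL/min → 34% of 1500 mg = 510 mg.
Total = 180 + 510 = 690 mg.

690 mg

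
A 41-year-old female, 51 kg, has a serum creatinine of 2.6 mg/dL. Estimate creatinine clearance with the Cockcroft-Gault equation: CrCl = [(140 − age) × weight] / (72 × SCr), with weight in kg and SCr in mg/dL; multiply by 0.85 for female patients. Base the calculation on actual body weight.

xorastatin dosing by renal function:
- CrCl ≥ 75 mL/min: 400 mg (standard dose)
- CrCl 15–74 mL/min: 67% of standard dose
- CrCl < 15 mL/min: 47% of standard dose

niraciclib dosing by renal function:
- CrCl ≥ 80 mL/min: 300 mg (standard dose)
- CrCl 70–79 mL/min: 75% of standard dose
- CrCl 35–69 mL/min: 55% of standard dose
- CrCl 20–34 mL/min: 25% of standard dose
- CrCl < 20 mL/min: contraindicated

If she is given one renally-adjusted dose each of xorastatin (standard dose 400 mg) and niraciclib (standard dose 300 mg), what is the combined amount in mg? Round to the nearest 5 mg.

345 mg

CrCl = (140 − 41) × 51 / (72 × 2.6) × 0.85 = 5049.0 / 187.20 × 0.85 ≈ 22.9 mL/min
CrCl ≈ 23 mL/min.
xorastatin: 15–74 mL/min → 67% of 400 mg = 268 mg.
niraciclib: 20–34 mL/min → 25% of 300 mg = 75 mg.
Total = 268 + 75 = 343 mg.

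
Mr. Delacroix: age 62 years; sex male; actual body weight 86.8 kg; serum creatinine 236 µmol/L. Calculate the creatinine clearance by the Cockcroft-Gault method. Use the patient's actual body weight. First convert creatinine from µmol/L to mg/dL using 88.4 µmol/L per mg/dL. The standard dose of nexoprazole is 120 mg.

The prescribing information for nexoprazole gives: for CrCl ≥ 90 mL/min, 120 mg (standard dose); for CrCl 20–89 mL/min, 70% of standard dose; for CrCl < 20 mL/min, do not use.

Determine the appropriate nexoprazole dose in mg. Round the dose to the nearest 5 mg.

SCr = 236 / 88.4 = 2.67 mg/dL
CrCl = (140 − 62) × 86.8 / (72 × 2.67) = 6770.4 / 192.24 ≈ 35.2 mL/min
CrCl ≈ 35 mL/min → bracket 20–89 mL/min.
70% of 120 mg = 84 mg → 85 mg

85 mg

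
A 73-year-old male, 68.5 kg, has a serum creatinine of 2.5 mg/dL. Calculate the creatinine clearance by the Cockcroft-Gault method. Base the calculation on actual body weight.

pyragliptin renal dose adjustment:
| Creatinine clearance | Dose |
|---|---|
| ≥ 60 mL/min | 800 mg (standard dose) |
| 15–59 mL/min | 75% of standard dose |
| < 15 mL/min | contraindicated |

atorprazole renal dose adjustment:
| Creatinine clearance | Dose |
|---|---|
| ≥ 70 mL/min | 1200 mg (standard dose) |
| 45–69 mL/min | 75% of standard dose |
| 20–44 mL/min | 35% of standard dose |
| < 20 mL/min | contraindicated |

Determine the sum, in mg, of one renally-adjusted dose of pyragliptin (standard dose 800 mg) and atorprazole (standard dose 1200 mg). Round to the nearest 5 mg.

1020 mg

CrCl = (140 − 73) × 68.5 / (72 × 2.5) = 4589.5 / 180.00 ≈ 25.5 mL/min
CrCl ≈ 25 mL/min.
pyragliptin: 15–59 mL/min → 75% of 800 mg = 600 mg.
atorprazole: 20–44 mL/min → 35% of 1200 mg = 420 mg.
Total = 600 + 420 = 1020 mg.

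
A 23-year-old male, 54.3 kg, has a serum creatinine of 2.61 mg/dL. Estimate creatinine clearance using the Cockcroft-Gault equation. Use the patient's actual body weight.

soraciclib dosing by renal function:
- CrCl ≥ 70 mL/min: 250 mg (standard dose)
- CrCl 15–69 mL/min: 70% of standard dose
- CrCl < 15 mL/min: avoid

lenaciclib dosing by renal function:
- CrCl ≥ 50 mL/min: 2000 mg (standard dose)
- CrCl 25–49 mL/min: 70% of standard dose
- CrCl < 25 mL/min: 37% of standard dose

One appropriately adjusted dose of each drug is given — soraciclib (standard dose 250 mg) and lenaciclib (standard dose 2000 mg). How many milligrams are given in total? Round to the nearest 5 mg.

1575 mg

CrCl = (140 − 23) × 54.3 / (72 × 2.61) = 6353.1 / 187.92 ≈ 33.8 mL/min
CrCl ≈ 34 mL/min.
soraciclib: 15–69 mL/min → 70% of 250 mg = 175 mg.
lenaciclib: 25–49 mL/min → 70% of 2000 mg = 1400 mg.
Total = 175 + 1400 = 1575 mg.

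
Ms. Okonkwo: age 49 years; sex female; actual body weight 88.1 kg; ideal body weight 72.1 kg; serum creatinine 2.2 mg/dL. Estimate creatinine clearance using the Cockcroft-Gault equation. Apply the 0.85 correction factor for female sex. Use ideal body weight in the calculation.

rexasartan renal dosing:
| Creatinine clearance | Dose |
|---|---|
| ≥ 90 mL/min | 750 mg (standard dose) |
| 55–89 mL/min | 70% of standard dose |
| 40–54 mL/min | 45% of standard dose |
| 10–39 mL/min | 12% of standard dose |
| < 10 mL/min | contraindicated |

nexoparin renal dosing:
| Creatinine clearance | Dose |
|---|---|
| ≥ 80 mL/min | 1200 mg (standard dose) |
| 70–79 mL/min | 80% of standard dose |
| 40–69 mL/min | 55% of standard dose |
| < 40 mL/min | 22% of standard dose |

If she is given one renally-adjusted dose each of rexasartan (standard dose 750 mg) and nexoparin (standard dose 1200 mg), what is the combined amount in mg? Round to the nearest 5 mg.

355 mg

CrCl = (140 − 49) × 72.1 / (72 × 2.2) × 0.85 = 6561.1 / 158.40 × 0.85 ≈ 35.2 mL/min
CrCl ≈ 35 mL/min.
rexasartan: 10–39 mL/min → 12% of 750 mg = 90 mg.
nexoparin: < 40 mL/min → 22% of 1200 mg = 264 mg.
Total = 90 + 264 = 354 mg.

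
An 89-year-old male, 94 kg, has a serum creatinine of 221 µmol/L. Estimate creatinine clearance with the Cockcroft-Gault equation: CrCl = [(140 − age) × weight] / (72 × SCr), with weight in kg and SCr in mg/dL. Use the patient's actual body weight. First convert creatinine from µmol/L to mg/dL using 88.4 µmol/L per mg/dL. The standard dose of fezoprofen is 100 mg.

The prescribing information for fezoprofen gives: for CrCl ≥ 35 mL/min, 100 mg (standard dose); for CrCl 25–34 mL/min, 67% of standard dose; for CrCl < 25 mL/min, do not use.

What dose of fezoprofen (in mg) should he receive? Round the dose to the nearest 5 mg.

65 mg

SCr = 221 / 88.4 = 2.5 mg/dL
CrCl = (140 − 89) × 94 / (72 × 2.5) = 4794.0 / 180.00 ≈ 26.6 mL/min
CrCl ≈ 27 mL/min → bracket 25–34 mL/min.
67% of 100 mg = 67 mg → 65 mg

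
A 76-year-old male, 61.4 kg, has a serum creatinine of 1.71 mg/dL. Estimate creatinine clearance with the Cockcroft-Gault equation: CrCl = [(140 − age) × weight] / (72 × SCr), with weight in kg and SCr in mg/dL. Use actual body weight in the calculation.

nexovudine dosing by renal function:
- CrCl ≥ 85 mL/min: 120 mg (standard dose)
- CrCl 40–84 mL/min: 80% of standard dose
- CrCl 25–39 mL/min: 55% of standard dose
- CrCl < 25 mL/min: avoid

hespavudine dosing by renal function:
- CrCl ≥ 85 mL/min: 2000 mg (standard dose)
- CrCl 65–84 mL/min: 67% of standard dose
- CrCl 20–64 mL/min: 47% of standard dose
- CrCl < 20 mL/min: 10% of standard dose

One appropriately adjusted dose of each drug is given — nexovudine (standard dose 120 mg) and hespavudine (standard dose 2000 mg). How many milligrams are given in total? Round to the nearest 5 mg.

CrCl = (140 − 76) × 61.4 / (72 × 1.71) = 3929.6 / 123.12 ≈ 31.9 mL/min
CrCl ≈ 32 mL/min.
nexovudine: 25–39 mL/min → 55% of 120 mg = 66 mg.
hespavudine: 20–64 mL/min → 47% of 2000 mg = 940 mg.
Total = 66 + 940 = 1006 mg.

1005 mg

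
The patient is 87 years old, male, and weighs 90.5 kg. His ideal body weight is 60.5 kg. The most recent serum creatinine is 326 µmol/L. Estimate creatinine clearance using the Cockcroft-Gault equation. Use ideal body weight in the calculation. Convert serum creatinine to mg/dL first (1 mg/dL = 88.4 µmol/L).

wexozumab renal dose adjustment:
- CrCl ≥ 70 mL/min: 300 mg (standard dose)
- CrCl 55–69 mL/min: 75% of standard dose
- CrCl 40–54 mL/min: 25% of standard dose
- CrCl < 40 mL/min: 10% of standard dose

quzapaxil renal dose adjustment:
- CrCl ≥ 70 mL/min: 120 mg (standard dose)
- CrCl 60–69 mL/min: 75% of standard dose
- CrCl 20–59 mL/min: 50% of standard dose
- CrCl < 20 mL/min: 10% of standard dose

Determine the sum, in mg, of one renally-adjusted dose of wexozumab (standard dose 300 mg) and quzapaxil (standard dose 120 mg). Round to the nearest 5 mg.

SCr = 326 / 88.4 = 3.688 mg/dL
CrCl = (140 − 87) × 60.5 / (72 × 3.688) = 3206.5 / 265.54 ≈ 12.1 mL/min
CrCl ≈ 12 mL/min.
wexozumab: < 40 mL/min → 10% of 300 mg = 30 mg.
quzapaxil: < 20 mL/min → 10% of 120 mg = 12 mg.
Total = 30 + 12 = 42 mg.

40 mg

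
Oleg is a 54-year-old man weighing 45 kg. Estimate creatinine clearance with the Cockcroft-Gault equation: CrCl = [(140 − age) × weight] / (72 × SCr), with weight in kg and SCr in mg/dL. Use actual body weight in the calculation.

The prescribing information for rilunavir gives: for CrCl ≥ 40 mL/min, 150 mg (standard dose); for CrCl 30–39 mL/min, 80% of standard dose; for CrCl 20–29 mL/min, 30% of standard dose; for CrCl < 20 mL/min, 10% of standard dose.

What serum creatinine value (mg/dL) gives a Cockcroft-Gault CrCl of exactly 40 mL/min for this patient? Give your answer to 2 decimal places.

1.34 mg/dL

Standard dose requires CrCl ≥ 40 mL/min.
Set (140 − 54) × 45 / (72 × SCr) = 40
SCr = (140 − 54) × 45 / (72 × 40) = 1.344 mg/dL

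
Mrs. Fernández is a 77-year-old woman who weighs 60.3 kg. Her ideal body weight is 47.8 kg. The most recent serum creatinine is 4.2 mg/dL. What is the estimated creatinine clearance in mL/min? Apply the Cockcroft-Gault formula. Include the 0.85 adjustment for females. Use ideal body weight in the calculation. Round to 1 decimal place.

CrCl = (140 − 77) × 47.8 / (72 × 4.2) × 0.85 = 3011.4 / 302.40 × 0.85 ≈ 8.5 mL/min

8.5 mL/min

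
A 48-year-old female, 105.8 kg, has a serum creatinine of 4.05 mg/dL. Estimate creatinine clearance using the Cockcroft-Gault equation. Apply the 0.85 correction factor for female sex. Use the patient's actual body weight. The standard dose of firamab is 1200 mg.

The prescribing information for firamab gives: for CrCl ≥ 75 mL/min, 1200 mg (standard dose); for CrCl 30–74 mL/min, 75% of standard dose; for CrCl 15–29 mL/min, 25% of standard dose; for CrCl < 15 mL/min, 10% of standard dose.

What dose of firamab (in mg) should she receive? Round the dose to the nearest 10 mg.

CrCl = (140 − 48) × 105.8 / (72 × 4.05) × 0.85 = 9733.6 / 291.60 × 0.85 ≈ 28.4 mL/min
CrCl ≈ 28 mL/min → bracket 15–29 mL/min.
25% of 1200 mg = 300 mg

300 mg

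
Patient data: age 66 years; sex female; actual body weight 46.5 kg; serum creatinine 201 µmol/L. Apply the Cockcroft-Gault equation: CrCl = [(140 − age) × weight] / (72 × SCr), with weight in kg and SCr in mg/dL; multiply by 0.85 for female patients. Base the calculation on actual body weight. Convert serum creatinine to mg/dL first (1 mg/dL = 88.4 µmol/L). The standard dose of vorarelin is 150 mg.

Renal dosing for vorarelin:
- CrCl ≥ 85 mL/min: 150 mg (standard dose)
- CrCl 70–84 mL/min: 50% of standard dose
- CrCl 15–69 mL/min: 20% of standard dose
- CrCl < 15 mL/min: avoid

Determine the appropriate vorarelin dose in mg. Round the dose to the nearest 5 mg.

30 mg

SCr = 201 / 88.4 = 2.274 mg/dL
CrCl = (140 − 66) × 46.5 / (72 × 2.274) × 0.85 = 3441.0 / 163.73 × 0.85 ≈ 17.9 mL/min
CrCl ≈ 18 mL/min → bracket 15–69 mL/min.
20% of 150 mg = 30 mg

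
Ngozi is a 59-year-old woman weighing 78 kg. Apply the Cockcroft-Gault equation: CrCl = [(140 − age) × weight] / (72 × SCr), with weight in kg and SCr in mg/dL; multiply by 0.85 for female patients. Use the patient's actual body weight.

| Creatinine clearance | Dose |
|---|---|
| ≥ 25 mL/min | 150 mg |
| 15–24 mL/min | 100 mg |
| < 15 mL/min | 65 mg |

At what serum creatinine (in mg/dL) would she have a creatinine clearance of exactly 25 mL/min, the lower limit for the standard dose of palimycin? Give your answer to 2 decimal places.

Standard dose requires CrCl ≥ 25 mL/min.
Set (140 − 59) × 78 × 0.85 / (72 × SCr) = 25
SCr = (140 − 59) × 78 × 0.85 / (72 × 25) = 2.984 mg/dL

2.98 mg/dL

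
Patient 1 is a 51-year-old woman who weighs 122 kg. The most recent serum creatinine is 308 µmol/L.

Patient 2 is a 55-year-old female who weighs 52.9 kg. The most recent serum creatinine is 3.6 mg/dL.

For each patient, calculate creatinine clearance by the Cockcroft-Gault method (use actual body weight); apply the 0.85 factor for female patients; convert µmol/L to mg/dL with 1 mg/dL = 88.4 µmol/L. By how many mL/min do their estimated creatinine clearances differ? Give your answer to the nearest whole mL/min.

22 mL/min

Patient 1: SCr = 308 / 88.4 = 3.484 mg/dL
Patient 1: CrCl = (140 − 51) × 122 / (72 × 3.484) × 0.85 = 10858.0 / 250.85 × 0.85 ≈ 36.8 mL/min
Patient 2: CrCl = (140 − 55) × 52.9 / (72 × 3.6) × 0.85 = 4496.5 / 259.20 × 0.85 ≈ 14.7 mL/min
|36.8 − 14.7| = 22.1 mL/min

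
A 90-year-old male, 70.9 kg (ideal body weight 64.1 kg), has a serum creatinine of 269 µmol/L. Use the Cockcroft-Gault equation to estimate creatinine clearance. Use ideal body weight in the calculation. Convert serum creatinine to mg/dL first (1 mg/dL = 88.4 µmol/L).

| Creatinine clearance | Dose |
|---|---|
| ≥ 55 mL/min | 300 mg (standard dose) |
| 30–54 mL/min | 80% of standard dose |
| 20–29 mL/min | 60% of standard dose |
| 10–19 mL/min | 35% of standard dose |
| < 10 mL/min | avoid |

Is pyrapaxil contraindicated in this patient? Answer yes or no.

no

SCr = 269 / 88.4 = 3.043 mg/dL
CrCl = (140 − 90) × 64.1 / (72 × 3.043) = 3205.0 / 219.10 ≈ 14.6 mL/min
CrCl ≈ 15 mL/min, which is ≥ 10 mL/min.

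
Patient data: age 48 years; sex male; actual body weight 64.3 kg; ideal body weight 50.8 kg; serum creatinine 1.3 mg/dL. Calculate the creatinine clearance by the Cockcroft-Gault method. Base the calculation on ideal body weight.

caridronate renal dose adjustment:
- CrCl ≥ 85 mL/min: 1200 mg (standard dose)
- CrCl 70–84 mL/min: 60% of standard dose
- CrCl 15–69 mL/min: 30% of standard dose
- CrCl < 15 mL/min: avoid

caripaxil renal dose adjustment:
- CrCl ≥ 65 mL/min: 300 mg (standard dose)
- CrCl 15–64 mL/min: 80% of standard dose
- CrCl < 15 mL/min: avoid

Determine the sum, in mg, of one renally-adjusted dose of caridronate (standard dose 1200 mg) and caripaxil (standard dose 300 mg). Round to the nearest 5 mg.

CrCl = (140 − 48) × 50.8 / (72 × 1.3) = 4673.6 / 93.60 ≈ 49.9 mL/min
CrCl ≈ 50 mL/min.
caridronate: 15–69 mL/min → 30% of 1200 mg = 360 mg.
caripaxil: 15–64 mL/min → 80% of 300 mg = 240 mg.
Total = 360 + 240 = 600 mg.

600 mg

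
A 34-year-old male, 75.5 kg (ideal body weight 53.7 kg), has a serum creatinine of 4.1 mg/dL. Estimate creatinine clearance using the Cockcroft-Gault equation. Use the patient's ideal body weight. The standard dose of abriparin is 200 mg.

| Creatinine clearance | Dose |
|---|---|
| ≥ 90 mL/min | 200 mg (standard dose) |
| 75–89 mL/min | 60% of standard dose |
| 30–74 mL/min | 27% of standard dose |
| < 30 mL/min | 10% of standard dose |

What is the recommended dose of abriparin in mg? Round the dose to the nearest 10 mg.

CrCl = (140 − 34) × 53.7 / (72 × 4.1) = 5692.2 / 295.20 ≈ 19.3 mL/min
CrCl ≈ 19 mL/min → bracket < 30 mL/min.
10% of 200 mg = 20 mg

20 mg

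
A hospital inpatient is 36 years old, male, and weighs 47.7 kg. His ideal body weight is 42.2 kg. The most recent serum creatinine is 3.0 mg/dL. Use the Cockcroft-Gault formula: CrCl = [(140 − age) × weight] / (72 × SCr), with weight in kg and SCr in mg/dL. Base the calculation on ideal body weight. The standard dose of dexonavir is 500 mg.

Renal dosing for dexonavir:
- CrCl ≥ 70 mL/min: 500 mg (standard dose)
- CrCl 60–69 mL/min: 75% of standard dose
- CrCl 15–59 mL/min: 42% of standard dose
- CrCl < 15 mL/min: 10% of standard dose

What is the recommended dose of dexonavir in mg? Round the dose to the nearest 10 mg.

210 mg

CrCl = (140 − 36) × 42.2 / (72 × 3) = 4388.8 / 216.00 ≈ 20.3 mL/min
CrCl ≈ 20 mL/min → bracket 15–59 mL/min.
42% of 500 mg = 210 mg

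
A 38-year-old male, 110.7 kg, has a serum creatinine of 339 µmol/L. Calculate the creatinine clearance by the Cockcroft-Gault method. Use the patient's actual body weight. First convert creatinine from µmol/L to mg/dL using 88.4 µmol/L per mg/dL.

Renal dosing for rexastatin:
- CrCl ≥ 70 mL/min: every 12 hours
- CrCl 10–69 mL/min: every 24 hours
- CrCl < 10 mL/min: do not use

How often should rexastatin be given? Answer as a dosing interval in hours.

every 24 hours

SCr = 339 / 88.4 = 3.835 mg/dL
CrCl = (140 − 38) × 110.7 / (72 × 3.835) = 11291.4 / 276.12 ≈ 40.9 mL/min
CrCl ≈ 41 mL/min → bracket 10–69 mL/min → every 24 hours.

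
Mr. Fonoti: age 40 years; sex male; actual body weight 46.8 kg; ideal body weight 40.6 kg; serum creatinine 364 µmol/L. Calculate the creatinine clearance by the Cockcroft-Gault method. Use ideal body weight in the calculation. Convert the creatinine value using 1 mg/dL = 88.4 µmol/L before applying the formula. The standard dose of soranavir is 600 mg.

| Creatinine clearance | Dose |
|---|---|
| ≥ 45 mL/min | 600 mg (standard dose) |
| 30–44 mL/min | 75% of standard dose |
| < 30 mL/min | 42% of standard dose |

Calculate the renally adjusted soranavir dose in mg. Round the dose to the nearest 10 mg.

SCr = 364 / 88.4 = 4.118 mg/dL
CrCl = (140 − 40) × 40.6 / (72 × 4.118) = 4060.0 / 296.50 ≈ 13.7 mL/min
CrCl ≈ 14 mL/min → bracket < 30 mL/min.
42% of 600 mg = 252 mg → 250 mg

250 mg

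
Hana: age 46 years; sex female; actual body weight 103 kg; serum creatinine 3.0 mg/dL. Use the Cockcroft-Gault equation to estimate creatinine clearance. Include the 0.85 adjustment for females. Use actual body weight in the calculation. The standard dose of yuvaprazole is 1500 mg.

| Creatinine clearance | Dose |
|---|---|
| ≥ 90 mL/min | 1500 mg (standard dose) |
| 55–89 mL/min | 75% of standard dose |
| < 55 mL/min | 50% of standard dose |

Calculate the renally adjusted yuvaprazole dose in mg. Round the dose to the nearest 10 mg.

750 mg

CrCl = (140 − 46) × 103 / (72 × 3) × 0.85 = 9682.0 / 216.00 × 0.85 ≈ 38.1 mL/min
CrCl ≈ 38 mL/min → bracket < 55 mL/min.
50% of 1500 mg = 750 mg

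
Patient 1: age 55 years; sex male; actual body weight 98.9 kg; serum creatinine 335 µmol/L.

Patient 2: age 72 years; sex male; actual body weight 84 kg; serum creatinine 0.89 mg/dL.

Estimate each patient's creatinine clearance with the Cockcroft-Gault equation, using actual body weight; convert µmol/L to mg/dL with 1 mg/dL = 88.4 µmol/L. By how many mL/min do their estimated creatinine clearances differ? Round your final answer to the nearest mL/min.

Patient 1: SCr = 335 / 88.4 = 3.79 mg/dL
Patient 1: CrCl = (140 − 55) × 98.9 / (72 × 3.79) = 8406.5 / 272.88 ≈ 30.8 mL/min
Patient 2: CrCl = (140 − 72) × 84 / (72 × 0.89) = 5712.0 / 64.08 ≈ 89.1 mL/min
|30.8 − 89.1| = 58.3 mL/min

58 mL/min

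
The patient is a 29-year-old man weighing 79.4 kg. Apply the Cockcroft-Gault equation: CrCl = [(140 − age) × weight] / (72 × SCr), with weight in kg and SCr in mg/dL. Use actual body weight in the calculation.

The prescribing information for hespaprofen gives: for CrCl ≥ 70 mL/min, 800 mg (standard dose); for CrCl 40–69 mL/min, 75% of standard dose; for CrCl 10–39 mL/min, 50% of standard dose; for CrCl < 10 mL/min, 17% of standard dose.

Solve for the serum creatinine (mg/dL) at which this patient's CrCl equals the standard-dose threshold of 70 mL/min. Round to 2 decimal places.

1.75 mg/dL

Standard dose requires CrCl ≥ 70 mL/min.
Set (140 − 29) × 79.4 / (72 × SCr) = 70
SCr = (140 − 29) × 79.4 / (72 × 70) = 1.749 mg/dL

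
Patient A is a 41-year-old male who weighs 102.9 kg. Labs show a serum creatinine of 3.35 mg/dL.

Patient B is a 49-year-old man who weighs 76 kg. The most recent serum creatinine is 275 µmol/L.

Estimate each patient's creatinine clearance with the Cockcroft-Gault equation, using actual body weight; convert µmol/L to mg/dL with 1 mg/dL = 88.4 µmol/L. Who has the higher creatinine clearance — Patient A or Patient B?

Patient A

Patient A: CrCl = (140 − 41) × 102.9 / (72 × 3.35) = 10187.1 / 241.20 ≈ 42.2 mL/min
Patient B: SCr = 275 / 88.4 = 3.111 mg/dL
Patient B: CrCl = (140 − 49) × 76 / (72 × 3.111) = 6916.0 / 223.99 ≈ 30.9 mL/min
42.2 vs 30.9 mL/min → Patient A is higher.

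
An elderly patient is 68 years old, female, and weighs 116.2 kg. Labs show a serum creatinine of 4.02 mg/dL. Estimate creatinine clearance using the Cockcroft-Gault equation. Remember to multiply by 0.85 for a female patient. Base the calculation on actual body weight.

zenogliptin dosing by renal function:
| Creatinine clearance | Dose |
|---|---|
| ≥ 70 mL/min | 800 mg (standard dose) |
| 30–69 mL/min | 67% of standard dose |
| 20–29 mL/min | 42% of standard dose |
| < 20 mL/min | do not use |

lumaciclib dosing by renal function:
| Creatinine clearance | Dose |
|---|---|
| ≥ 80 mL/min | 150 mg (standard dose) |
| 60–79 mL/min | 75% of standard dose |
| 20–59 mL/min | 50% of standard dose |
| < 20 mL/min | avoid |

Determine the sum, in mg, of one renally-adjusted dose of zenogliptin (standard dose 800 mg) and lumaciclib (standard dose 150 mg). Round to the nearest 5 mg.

410 mg

CrCl = (140 − 68) × 116.2 / (72 × 4.02) × 0.85 = 8366.4 / 289.44 × 0.85 ≈ 24.6 mL/min
CrCl ≈ 25 mL/min.
zenogliptin: 20–29 mL/min → 42% of 800 mg = 336 mg.
lumaciclib: 20–59 mL/min → 50% of 150 mg = 75 mg.
Total = 336 + 75 = 411 mg.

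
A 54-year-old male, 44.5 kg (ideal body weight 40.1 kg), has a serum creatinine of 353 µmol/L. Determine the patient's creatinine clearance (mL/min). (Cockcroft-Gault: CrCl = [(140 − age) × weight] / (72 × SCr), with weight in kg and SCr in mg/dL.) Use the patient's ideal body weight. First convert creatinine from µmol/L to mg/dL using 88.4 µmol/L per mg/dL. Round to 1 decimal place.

12.0 mL/min

SCr = 353 / 88.4 = 3.993 mg/dL
CrCl = (140 − 54) × 40.1 / (72 × 3.993) = 3448.6 / 287.50 ≈ 12.0 mL/min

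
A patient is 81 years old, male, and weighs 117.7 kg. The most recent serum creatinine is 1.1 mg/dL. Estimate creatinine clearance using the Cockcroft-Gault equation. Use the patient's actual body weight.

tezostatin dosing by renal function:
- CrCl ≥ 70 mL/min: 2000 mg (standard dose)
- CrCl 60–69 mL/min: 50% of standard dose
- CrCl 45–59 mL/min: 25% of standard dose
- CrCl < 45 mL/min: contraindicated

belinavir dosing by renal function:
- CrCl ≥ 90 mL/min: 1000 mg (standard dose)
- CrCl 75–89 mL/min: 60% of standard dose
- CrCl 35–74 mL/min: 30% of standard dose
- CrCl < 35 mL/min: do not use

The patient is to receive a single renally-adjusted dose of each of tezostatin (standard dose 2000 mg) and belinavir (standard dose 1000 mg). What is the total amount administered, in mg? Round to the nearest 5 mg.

2600 mg

CrCl = (140 − 81) × 117.7 / (72 × 1.1) = 6944.3 / 79.20 ≈ 87.7 mL/min
CrCl ≈ 88 mL/min.
tezostatin: ≥ 70 mL/min → 100% of 2000 mg = 2000 mg.
belinavir: 75–89 mL/min → 60% of 1000 mg = 600 mg.
Total = 2000 + 600 = 2600 mg.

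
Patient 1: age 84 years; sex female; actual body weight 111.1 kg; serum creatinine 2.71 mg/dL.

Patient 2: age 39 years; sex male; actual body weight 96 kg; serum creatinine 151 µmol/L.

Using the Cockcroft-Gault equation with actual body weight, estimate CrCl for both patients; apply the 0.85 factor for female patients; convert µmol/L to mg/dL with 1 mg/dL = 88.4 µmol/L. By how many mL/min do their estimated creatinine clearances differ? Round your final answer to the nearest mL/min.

Patient 1: CrCl = (140 − 84) × 111.1 / (72 × 2.71) × 0.85 = 6221.6 / 195.12 × 0.85 ≈ 27.1 mL/min
Patient 2: SCr = 151 / 88.4 = 1.708 mg/dL
Patient 2: CrCl = (140 − 39) × 96 / (72 × 1.708) = 9696.0 / 122.98 ≈ 78.8 mL/min
|27.1 − 78.8| = 51.7 mL/min

52 mL/min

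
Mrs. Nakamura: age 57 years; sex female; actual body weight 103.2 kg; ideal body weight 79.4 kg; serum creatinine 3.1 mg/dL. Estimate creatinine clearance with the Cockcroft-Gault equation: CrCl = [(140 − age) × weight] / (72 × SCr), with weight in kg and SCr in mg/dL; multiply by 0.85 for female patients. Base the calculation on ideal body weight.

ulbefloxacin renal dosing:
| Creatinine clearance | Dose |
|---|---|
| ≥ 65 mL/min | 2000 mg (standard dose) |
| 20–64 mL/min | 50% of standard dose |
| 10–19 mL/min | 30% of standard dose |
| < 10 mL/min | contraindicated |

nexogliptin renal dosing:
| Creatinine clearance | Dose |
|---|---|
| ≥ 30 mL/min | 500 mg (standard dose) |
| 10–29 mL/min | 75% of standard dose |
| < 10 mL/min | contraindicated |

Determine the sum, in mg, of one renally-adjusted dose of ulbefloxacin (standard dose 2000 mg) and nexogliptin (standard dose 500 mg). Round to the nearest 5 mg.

CrCl = (140 − 57) × 79.4 / (72 × 3.1) × 0.85 = 6590.2 / 223.20 × 0.85 ≈ 25.1 mL/min
CrCl ≈ 25 mL/min.
ulbefloxacin: 20–64 mL/min → 50% of 2000 mg = 1000 mg.
nexogliptin: 10–29 mL/min → 75% of 500 mg = 375 mg.
Total = 1000 + 375 = 1375 mg.

1375 mg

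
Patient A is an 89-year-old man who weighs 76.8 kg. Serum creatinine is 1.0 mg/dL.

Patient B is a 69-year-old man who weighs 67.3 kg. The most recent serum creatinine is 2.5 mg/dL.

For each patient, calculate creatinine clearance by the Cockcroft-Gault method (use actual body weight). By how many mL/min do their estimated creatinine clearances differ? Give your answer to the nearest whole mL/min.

Patient A: CrCl = (140 − 89) × 76.8 / (72 × 1) = 3916.8 / 72.00 ≈ 54.4 mL/min
Patient B: CrCl = (140 − 69) × 67.3 / (72 × 2.5) = 4778.3 / 180.00 ≈ 26.5 mL/min
|54.4 − 26.5| = 27.9 mL/min

28 mL/min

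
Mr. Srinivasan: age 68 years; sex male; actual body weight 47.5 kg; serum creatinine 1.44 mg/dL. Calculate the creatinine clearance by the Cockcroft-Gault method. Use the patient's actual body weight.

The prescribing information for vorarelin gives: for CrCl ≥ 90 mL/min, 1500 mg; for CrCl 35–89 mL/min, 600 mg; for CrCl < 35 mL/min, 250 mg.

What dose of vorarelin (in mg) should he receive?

CrCl = (140 − 68) × 47.5 / (72 × 1.44) = 3420.0 / 103.68 ≈ 33.0 mL/min
CrCl ≈ 33 mL/min → bracket < 35 mL/min.
Dose for this bracket: 250 mg.

250 mg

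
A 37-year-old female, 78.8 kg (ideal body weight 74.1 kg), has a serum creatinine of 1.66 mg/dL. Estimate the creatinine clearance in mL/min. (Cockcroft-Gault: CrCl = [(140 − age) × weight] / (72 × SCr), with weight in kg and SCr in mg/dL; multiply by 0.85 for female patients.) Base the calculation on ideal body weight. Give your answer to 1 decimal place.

54.3 mL/min

CrCl = (140 − 37) × 74.1 / (72 × 1.66) × 0.85 = 7632.3 / 119.52 × 0.85 ≈ 54.3 mL/min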